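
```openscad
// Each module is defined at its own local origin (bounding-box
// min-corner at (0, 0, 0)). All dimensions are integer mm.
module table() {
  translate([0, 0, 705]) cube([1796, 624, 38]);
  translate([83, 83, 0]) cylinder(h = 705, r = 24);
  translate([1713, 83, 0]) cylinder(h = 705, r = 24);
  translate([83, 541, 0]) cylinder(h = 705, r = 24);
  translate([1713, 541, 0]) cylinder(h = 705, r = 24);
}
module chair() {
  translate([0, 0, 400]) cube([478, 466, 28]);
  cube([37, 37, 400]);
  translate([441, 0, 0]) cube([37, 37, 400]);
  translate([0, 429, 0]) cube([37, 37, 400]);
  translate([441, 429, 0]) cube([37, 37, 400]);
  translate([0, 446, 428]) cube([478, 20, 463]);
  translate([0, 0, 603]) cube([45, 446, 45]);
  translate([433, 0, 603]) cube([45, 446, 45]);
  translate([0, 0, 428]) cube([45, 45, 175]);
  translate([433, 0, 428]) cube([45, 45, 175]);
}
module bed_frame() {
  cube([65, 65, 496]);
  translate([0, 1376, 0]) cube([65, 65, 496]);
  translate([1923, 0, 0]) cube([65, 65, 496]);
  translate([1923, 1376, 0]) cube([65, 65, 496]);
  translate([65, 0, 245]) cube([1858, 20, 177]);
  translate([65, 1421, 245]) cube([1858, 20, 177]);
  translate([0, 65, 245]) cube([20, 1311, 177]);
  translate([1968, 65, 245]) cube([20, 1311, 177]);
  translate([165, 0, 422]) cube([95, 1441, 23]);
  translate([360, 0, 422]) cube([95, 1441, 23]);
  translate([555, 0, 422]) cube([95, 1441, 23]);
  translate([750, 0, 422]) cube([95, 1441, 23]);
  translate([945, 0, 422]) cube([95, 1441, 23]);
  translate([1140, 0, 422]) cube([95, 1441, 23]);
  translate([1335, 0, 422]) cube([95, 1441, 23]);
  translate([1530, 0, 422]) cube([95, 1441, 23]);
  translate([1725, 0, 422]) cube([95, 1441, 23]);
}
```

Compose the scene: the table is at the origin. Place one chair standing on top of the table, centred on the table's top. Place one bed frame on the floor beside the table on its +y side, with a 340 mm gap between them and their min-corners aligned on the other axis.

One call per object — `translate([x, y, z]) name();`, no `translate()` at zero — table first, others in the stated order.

table();
translate([659, 79, 743]) chair();
translate([0, 964, 0]) bed_frame();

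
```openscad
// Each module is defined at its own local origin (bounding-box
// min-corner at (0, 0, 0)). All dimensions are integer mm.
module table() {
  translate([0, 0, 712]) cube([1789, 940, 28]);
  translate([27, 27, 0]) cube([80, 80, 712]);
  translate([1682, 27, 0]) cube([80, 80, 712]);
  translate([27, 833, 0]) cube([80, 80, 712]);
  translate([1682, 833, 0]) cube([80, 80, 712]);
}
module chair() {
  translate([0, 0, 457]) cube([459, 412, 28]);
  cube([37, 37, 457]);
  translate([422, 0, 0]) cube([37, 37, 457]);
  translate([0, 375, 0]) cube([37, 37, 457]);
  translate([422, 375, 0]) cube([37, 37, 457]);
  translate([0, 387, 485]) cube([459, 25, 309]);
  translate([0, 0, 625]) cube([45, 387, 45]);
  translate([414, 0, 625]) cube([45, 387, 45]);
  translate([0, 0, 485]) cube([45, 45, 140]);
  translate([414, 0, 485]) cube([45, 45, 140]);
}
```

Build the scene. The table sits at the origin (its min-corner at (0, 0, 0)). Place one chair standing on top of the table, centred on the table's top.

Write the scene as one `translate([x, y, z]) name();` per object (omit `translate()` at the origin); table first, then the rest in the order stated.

table();
translate([665, 264, 740]) chair();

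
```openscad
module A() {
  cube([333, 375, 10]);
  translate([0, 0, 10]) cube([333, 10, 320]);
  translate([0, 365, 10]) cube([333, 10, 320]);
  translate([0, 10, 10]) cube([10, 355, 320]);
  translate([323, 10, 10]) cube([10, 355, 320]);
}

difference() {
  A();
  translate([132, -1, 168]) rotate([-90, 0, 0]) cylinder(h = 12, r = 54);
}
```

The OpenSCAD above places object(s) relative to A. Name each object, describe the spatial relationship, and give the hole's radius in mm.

The subtracted cylinder has r = 54 mm.

A is an open box. The open box has a circular hole through its front wall. The hole's radius is 54 mm.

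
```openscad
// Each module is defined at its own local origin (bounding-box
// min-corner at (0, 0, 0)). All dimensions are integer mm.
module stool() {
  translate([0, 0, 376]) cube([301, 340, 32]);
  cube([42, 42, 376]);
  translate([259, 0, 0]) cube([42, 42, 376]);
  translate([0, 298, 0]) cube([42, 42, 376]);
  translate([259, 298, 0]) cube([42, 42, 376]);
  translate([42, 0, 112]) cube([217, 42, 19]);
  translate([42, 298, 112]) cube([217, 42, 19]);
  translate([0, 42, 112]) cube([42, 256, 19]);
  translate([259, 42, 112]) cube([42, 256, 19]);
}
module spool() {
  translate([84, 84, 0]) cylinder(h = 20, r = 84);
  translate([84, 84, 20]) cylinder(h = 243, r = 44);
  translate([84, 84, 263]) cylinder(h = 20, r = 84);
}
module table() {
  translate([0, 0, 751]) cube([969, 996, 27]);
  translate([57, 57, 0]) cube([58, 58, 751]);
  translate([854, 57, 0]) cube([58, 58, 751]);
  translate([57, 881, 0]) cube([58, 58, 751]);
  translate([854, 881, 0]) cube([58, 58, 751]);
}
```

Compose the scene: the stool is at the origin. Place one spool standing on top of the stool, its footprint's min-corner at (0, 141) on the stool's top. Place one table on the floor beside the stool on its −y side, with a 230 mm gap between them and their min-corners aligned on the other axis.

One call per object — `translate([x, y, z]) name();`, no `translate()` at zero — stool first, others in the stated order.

stool();
translate([0, 141, 408]) spool();
translate([0, -1226, 0]) table();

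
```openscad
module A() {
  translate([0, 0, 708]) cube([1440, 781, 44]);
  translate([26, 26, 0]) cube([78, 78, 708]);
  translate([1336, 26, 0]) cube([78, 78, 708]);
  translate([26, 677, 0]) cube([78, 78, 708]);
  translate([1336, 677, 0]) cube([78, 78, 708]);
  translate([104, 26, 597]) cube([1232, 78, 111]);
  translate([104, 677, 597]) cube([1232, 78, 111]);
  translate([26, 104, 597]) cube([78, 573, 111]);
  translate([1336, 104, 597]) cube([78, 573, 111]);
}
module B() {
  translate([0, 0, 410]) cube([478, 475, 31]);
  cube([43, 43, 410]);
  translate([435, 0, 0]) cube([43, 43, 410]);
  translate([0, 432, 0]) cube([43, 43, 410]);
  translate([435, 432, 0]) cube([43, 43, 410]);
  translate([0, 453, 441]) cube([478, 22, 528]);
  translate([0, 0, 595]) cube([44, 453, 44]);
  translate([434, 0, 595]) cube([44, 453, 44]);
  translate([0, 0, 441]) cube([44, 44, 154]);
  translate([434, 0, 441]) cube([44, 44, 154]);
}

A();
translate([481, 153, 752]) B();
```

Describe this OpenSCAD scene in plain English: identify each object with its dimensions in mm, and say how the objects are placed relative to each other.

A is a table with a 1440×781 mm rectangular top, 44 mm thick, top surface at z = 752 mm, supported by four 78×78 mm square legs, each inset 26 mm from the nearest pair of top edges, running from the floor. Four apron rails, 78 mm thick and 111 mm tall, run between adjacent legs with their top edges flush with the underside of the top and their outer faces flush with the legs' outer faces.

B is a chair: 478×475 mm seat, 31 mm thick, top at z = 441 mm, on four 43 mm square corner legs flush with the seat edges. A 22 mm thick backrest slab spans the full seat width, extending 528 mm above the seat top, its back face flush with the seat's +y edge. Two armrests of 44×44 mm section run along each side from the seat's front edge to the front of the backrest, top faces 198 mm above the seat top and outer faces flush with the seat's x-edges; a 44×44 mm post under the front of each armrest stands on the seat at the front corner.

The chair is on top of the table, centred.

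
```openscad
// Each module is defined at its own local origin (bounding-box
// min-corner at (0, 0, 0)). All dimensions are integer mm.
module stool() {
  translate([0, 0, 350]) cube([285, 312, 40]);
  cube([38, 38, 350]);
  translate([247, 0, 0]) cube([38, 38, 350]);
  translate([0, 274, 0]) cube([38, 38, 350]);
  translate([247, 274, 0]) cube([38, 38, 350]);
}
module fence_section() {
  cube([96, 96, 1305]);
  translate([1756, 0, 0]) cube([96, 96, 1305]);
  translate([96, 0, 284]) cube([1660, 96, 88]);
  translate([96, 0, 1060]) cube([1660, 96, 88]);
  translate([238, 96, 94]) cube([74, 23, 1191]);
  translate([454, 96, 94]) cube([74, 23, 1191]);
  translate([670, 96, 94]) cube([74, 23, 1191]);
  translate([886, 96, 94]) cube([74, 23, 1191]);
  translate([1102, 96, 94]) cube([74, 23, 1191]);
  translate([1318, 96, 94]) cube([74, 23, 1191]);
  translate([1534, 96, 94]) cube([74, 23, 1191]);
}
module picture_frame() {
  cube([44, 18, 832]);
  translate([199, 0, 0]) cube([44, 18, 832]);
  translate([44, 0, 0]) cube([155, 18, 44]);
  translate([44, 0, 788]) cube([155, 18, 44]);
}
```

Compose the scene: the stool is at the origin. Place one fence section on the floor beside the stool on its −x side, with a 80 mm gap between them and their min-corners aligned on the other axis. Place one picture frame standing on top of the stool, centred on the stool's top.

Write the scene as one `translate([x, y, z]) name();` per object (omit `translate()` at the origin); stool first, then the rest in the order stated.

stool();
translate([-1932, 0, 0]) fence_section();
translate([21, 147, 390]) picture_frame();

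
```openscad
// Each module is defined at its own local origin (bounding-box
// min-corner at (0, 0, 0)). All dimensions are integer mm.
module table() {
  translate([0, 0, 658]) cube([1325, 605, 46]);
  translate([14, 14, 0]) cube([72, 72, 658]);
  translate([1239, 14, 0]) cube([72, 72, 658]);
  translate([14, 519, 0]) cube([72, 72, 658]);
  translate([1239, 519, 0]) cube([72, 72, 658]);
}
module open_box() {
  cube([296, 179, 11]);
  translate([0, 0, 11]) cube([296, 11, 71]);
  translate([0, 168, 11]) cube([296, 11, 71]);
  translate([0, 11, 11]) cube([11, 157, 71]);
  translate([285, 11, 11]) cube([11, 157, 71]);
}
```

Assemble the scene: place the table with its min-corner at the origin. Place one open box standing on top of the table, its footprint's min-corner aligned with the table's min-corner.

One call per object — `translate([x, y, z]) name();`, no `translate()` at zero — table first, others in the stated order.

table();
translate([0, 0, 704]) open_box();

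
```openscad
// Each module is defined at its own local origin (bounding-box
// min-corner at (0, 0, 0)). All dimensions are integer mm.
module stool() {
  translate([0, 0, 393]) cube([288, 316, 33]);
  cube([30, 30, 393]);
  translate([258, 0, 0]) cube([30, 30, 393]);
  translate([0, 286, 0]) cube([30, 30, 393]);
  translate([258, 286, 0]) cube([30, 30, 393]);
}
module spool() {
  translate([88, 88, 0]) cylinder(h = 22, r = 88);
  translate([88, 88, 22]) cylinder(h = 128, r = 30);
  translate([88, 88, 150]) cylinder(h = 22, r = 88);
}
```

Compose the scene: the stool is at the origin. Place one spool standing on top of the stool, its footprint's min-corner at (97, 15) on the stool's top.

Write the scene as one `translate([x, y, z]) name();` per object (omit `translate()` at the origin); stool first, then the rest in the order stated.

stool();
translate([97, 15, 426]) spool();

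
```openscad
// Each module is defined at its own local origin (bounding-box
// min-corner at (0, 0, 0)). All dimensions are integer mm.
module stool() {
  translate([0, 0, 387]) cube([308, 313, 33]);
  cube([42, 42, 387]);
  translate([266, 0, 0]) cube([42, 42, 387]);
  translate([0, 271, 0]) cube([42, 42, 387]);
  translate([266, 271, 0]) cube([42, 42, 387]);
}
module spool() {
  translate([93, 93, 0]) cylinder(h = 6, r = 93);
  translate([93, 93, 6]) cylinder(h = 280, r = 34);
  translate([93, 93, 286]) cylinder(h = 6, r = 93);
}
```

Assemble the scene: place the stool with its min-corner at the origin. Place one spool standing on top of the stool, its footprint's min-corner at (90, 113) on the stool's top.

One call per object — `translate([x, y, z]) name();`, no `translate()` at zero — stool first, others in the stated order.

stool();
translate([90, 113, 420]) spool();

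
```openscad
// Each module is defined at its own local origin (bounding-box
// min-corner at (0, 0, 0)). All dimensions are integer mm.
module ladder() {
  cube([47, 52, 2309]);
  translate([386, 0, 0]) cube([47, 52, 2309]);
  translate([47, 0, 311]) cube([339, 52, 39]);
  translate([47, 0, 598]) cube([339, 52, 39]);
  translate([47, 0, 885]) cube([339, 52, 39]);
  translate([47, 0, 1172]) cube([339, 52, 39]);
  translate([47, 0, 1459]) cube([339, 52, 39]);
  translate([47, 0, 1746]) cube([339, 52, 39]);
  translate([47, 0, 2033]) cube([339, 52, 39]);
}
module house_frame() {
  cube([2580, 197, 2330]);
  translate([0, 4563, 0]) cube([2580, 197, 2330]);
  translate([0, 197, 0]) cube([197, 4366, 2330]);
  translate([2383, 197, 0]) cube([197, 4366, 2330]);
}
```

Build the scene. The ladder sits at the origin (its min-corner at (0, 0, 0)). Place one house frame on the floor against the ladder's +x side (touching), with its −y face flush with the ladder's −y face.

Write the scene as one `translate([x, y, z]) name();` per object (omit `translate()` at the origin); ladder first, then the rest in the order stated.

ladder();
translate([433, 0, 0]) house_frame();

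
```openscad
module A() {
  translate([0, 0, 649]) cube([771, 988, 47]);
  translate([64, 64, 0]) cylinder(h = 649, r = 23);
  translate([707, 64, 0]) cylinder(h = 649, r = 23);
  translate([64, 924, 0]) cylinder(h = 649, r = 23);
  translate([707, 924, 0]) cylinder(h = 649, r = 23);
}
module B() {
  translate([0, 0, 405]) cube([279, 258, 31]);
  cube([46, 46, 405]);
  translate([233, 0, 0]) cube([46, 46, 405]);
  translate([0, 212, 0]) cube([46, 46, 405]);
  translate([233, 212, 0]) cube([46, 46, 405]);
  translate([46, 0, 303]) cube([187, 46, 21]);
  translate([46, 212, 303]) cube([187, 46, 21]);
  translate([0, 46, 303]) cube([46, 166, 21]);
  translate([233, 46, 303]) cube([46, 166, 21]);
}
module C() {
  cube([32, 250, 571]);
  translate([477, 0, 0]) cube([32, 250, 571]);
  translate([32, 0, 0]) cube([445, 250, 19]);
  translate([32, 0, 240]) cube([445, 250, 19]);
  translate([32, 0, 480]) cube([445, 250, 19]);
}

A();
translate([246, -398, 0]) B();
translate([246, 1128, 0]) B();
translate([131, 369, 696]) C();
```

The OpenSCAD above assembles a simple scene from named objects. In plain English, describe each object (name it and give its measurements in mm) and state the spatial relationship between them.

A is a rectangular dining table. The top is 771×988×47 mm with its upper surface at z = 696 mm. It stands on four round legs of 46 mm diameter, each leg's bounding box inset 41 mm from the nearest pair of top edges, running from the floor to the underside of the top.

B is a four-legged stool. The seat is a 279×258×31 mm slab whose top surface is at z = 436 mm; four square legs, each 46×46 mm in cross-section, run from the floor (z = 0) to the underside of the seat, each flush with a corner of the seat. Four stretchers, 46 mm wide and 21 mm tall, connect adjacent legs with their undersides at z = 303 mm, each running between the inner faces of the legs it joins and aligned with the legs' outer faces on the other axis.

C is a bookshelf 509 mm wide overall, 250 mm deep and 571 mm tall. The two sides are 32 mm thick vertical panels. 3 horizontal shelves of 19 mm thickness span between the inner faces of the sides; the lowest shelf sits on the floor and shelves are stacked with a clear vertical gap of 221 mm between each pair.

Two stools sit around the table at the −y, +y sides. The bookshelf is on top of the table, centred.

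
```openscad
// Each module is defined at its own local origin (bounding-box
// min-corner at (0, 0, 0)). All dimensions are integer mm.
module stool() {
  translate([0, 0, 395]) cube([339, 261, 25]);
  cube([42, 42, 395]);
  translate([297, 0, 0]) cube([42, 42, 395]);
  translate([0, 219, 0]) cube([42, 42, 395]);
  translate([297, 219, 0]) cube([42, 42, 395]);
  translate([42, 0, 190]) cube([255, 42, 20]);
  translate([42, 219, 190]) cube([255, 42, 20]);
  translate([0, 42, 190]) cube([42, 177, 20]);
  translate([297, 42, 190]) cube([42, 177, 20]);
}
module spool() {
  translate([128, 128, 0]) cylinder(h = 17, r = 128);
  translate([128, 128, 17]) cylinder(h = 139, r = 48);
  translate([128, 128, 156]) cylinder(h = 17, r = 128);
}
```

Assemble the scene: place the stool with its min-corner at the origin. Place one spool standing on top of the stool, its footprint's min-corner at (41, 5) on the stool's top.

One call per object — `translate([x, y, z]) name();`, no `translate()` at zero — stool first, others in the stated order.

stool();
translate([41, 5, 420]) spool();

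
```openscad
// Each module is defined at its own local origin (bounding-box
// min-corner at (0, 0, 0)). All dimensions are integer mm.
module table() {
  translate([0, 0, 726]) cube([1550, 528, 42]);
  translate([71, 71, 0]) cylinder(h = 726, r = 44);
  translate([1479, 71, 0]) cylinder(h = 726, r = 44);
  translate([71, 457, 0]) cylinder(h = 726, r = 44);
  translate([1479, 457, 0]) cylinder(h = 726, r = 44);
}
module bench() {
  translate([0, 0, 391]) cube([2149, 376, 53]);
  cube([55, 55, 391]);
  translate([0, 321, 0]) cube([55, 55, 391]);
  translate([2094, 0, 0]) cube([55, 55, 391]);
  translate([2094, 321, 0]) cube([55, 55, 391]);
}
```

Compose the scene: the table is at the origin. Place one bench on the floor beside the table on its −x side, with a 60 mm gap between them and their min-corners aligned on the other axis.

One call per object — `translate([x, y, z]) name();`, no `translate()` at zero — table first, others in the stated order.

table();
translate([-2209, 0, 0]) bench();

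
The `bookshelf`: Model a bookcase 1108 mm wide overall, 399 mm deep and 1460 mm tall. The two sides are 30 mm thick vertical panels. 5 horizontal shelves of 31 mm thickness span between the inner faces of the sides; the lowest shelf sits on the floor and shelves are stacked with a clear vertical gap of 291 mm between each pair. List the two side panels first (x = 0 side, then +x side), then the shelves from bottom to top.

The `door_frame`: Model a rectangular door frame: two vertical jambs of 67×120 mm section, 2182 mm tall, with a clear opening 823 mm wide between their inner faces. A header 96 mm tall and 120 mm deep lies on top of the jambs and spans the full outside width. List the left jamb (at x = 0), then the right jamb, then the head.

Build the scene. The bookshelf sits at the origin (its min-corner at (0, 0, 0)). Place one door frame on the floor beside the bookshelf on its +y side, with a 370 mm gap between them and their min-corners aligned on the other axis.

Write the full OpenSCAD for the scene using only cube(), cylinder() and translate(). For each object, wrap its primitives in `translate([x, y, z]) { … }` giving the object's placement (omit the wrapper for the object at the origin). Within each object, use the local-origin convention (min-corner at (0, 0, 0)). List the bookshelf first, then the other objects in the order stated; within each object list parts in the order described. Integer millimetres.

cube([30, 399, 1460]);
translate([1078, 0, 0]) cube([30, 399, 1460]);
translate([30, 0, 0]) cube([1048, 399, 31]);
translate([30, 0, 322]) cube([1048, 399, 31]);
translate([30, 0, 644]) cube([1048, 399, 31]);
translate([30, 0, 966]) cube([1048, 399, 31]);
translate([30, 0, 1288]) cube([1048, 399, 31]);
translate([0, 769, 0]) {
  cube([67, 120, 2182]);
  translate([890, 0, 0]) cube([67, 120, 2182]);
  translate([0, 0, 2182]) cube([957, 120, 96]);
}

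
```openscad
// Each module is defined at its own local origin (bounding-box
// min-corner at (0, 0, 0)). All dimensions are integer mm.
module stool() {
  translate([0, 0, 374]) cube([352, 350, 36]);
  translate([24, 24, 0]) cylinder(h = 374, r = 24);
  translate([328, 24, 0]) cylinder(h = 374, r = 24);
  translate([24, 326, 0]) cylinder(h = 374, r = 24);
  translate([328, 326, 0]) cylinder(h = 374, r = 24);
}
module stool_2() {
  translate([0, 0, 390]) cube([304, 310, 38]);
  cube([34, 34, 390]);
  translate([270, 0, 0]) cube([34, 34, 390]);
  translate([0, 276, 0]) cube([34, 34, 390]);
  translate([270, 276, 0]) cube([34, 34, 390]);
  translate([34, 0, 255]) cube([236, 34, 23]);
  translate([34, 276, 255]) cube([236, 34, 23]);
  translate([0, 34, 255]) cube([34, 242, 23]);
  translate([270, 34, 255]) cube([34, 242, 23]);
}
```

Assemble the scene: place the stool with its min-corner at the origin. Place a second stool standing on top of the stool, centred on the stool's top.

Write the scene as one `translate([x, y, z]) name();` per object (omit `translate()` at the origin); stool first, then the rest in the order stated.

stool();
translate([24, 20, 410]) stool_2();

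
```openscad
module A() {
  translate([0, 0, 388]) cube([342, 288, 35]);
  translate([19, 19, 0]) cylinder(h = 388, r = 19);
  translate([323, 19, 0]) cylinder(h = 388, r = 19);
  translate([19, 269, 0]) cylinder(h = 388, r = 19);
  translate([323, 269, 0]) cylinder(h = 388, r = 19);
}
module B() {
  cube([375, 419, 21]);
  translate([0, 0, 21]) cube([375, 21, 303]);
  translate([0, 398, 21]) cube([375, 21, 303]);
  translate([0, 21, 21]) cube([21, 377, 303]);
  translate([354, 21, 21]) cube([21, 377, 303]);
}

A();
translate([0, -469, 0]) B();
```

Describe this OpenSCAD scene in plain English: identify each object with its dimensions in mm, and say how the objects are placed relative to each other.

A is a four-legged stool. The seat is 342×288 mm, 35 mm thick, top at z = 423 mm. It stands on four round legs, each 38 mm in diameter, from z = 0 to the seat underside, each leg's axis is inset half a diameter from the nearest pair of seat edges (so the leg's bounding box is flush with the corner).

B is an open storage box with external size 375×419×324 mm and wall thickness 21 mm (the base is also 21 mm thick). The base covers the whole footprint; the four walls stand on the base, with the y-facing walls full-width and the x-facing walls fitting between their inner faces.

The open box is on the floor beside the stool on its −y side.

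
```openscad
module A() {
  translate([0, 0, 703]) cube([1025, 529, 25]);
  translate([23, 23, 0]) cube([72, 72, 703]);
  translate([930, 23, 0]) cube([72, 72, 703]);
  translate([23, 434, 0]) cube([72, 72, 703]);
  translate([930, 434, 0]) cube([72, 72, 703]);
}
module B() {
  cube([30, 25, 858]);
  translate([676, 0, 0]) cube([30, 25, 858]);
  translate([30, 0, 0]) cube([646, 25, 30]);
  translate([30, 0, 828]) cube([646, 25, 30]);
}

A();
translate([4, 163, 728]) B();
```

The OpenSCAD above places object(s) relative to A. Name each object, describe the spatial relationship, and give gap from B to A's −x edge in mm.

The picture frame's min-x is at 4; the table's min-x is 0; gap = 4 mm.

A is a table. B is a picture frame. The picture frame is on top of the table. The gap from the picture frame to the table's −x edge is 4 mm.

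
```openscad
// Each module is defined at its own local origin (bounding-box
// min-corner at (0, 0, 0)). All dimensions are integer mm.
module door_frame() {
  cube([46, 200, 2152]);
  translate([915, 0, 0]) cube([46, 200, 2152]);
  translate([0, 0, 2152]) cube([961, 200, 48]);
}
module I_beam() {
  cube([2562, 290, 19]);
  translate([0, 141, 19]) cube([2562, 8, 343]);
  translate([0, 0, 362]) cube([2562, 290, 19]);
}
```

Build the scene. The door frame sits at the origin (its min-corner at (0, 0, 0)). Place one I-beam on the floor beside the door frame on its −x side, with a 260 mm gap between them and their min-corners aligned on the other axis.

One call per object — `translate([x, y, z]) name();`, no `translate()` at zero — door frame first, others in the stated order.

door_frame();
translate([-2822, 0, 0]) I_beam();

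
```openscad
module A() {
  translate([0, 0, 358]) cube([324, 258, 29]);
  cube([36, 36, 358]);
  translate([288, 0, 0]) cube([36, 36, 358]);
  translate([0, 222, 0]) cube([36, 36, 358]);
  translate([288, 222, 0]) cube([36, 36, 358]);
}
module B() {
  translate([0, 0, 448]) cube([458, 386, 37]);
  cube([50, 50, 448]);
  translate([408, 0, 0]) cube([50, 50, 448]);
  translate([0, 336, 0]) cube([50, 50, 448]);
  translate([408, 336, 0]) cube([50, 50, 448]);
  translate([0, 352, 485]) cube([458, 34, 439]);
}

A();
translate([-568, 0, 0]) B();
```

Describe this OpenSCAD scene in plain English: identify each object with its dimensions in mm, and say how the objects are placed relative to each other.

A is a simple wooden stool: a rectangular seat 324 mm (x) by 258 mm (y), 29 mm thick, top face at z = 387 mm, on four square legs, each 36×36 mm in cross-section. The legs rest on z = 0, each flush with a corner of the seat.

B is a chair. The seat is a 458×386×37 mm slab with its top at z = 485 mm, on four 50×50 mm corner legs (flush with the seat edges, standing on z = 0). A flat backrest 34 mm thick, 439 mm tall, spans the full seat width and rises from the seat top along its +y edge, rear face flush with the rear of the seat.

The chair is on the floor beside the stool on its −x side.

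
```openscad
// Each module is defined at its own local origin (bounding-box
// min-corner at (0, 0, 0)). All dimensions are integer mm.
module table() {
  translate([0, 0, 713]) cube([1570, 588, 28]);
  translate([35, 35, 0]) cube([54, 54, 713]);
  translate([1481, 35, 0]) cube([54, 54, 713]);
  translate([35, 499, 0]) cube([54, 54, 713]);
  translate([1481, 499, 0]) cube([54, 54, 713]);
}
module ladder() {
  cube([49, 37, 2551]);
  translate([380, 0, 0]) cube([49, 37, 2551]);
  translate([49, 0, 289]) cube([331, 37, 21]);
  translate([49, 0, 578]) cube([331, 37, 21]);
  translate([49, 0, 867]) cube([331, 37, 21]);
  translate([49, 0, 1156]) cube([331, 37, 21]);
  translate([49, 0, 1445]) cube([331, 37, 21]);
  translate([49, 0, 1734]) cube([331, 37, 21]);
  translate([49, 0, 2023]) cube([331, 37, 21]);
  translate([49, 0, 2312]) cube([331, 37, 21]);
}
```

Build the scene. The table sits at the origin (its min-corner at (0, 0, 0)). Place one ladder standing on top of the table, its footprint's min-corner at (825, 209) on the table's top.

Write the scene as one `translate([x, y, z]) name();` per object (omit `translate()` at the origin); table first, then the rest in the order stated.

table();
translate([825, 209, 741]) ladder();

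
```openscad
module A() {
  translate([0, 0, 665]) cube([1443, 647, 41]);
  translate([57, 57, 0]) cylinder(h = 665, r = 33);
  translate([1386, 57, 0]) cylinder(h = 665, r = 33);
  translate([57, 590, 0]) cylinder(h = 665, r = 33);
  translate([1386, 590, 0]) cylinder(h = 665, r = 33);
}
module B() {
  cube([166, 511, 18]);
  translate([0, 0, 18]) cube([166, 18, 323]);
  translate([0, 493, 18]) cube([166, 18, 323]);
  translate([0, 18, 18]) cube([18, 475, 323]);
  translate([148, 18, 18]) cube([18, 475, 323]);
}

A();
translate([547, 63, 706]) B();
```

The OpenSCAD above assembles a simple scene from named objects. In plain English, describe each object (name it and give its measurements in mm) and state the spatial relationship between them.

A is a rectangular dining table. The top is 1443×647×41 mm with its upper surface at z = 706 mm. It stands on four round legs of 66 mm diameter, each leg's bounding box inset 24 mm from the nearest pair of top edges, running from the floor to the underside of the top.

B is an open storage box with external size 166×511×341 mm and wall thickness 18 mm (the base is also 18 mm thick). The base covers the whole footprint; the four walls stand on the base, with the y-facing walls full-width and the x-facing walls fitting between their inner faces.

The open box is on top of the table.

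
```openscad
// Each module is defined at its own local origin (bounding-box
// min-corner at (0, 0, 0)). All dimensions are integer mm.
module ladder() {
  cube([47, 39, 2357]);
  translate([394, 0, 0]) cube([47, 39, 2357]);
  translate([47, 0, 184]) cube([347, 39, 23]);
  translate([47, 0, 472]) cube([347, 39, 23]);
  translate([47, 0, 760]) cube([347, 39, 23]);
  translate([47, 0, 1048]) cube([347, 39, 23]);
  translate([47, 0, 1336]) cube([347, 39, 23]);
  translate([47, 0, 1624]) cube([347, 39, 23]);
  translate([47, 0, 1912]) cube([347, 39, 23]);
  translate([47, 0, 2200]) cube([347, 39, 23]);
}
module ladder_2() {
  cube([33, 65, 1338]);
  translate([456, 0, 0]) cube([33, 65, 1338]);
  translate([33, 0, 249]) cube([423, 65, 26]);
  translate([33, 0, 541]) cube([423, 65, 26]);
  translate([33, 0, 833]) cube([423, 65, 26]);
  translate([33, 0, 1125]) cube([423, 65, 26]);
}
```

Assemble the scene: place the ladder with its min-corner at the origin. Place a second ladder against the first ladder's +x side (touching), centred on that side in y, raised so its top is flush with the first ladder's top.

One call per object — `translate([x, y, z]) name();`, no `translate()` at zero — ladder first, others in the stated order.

ladder();
translate([441, -13, 1019]) ladder_2();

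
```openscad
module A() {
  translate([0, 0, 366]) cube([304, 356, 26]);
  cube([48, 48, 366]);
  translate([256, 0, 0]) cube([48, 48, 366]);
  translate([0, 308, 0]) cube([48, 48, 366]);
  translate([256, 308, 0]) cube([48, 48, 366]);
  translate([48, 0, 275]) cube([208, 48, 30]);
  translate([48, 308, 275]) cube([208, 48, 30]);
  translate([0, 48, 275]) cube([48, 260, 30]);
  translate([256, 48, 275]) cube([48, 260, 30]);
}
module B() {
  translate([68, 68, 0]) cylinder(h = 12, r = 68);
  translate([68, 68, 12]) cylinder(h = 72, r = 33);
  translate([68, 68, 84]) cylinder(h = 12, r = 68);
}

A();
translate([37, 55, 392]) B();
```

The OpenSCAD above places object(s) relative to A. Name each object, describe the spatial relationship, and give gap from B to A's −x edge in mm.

A is a stool. B is a spool. The spool is on top of the stool. The gap from the spool to the stool's −x edge is 37 mm.

The spool's min-x is at 37; the stool's min-x is 0; gap = 37 mm.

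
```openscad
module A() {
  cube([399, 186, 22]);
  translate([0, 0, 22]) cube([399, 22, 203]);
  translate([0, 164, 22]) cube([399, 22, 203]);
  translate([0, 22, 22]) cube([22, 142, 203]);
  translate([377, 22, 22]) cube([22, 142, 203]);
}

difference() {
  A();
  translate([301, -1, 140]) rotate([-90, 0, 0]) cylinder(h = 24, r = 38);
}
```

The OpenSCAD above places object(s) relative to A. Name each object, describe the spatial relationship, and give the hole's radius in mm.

A is an open box. The open box has a circular hole through its front wall. The hole's radius is 38 mm.

The subtracted cylinder has r = 38 mm.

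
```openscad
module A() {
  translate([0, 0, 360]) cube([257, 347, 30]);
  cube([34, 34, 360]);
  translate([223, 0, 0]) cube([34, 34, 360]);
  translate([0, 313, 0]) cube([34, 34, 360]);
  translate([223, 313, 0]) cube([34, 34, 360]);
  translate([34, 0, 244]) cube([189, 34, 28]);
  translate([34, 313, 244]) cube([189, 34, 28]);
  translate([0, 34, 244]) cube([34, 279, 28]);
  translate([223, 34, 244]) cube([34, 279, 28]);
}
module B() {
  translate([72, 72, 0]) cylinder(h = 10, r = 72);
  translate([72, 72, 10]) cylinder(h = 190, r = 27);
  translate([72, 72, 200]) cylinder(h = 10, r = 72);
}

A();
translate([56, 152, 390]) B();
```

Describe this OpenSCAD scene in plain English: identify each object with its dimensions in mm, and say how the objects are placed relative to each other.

A is a simple wooden stool: a rectangular seat 257 mm (x) by 347 mm (y), 30 mm thick, top face at z = 390 mm, on four square legs, each 34×34 mm in cross-section. The legs rest on z = 0, each flush with a corner of the seat. Four stretchers, 34 mm wide and 28 mm tall, connect adjacent legs with their undersides at z = 244 mm, each running between the inner faces of the legs it joins and aligned with the legs' outer faces on the other axis.

B is a spool: two coaxial disc flanges of radius 72 mm and thickness 10 mm, joined by a core cylinder of radius 27 mm and height 190 mm. The lower flange rests on z = 0 and the three cylinders share a vertical axis.

The spool is on top of the stool.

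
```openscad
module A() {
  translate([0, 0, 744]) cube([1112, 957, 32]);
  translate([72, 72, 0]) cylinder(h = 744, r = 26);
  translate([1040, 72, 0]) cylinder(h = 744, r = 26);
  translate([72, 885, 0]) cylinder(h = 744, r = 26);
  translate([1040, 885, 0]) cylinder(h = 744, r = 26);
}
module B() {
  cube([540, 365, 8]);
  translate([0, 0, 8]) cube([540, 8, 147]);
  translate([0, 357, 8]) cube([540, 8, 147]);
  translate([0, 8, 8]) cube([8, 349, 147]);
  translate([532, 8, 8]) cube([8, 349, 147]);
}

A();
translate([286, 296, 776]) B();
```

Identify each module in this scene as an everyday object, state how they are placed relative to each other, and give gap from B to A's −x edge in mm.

A is a table. B is an open box. The open box is on top of the table, centred. The gap from the open box to the table's −x edge is 286 mm.

The open box's min-x is at 286; the table's min-x is 0; gap = 286 mm.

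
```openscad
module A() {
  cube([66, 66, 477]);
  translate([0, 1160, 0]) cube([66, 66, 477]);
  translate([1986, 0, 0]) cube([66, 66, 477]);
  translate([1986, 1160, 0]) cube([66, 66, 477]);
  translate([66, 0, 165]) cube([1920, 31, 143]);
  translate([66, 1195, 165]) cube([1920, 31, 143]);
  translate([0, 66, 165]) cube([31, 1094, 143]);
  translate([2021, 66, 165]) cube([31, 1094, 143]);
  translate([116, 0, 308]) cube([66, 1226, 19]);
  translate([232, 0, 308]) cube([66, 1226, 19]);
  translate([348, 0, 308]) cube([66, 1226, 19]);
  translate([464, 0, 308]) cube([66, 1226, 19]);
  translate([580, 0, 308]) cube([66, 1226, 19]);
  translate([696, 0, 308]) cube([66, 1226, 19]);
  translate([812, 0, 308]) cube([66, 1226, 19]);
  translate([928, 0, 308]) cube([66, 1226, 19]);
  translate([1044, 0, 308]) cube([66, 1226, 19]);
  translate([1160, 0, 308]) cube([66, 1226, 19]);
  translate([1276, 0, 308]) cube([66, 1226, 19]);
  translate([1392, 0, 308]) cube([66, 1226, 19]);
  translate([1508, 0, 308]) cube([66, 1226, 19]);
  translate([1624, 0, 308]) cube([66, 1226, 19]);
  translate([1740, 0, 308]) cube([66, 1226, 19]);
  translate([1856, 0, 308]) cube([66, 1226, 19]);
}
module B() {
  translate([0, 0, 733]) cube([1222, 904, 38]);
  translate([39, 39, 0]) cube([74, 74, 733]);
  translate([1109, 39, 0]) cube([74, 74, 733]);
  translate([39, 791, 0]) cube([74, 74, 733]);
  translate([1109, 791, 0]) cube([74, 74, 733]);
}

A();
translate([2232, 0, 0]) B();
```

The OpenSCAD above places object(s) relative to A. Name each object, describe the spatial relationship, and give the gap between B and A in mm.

A is a bed frame. B is a table. The table is on the floor beside the bed frame on its +x side. The gap between the table and the bed frame is 180 mm.

The table's nearest face is 180 mm from the bed frame's +x face.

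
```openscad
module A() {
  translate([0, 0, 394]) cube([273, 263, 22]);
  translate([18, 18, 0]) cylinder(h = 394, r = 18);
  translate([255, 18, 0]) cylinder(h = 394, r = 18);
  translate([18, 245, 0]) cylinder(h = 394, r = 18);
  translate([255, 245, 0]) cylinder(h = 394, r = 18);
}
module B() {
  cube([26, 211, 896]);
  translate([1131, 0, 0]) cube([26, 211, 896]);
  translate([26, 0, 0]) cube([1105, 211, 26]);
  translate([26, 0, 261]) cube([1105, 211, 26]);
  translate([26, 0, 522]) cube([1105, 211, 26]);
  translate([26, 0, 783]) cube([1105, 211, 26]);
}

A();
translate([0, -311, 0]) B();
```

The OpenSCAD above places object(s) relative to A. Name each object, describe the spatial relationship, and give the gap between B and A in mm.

The bookshelf's nearest face is 100 mm from the stool's −y face.

A is a stool. B is a bookshelf. The bookshelf is on the floor beside the stool on its −y side. The gap between the bookshelf and the stool is 100 mm.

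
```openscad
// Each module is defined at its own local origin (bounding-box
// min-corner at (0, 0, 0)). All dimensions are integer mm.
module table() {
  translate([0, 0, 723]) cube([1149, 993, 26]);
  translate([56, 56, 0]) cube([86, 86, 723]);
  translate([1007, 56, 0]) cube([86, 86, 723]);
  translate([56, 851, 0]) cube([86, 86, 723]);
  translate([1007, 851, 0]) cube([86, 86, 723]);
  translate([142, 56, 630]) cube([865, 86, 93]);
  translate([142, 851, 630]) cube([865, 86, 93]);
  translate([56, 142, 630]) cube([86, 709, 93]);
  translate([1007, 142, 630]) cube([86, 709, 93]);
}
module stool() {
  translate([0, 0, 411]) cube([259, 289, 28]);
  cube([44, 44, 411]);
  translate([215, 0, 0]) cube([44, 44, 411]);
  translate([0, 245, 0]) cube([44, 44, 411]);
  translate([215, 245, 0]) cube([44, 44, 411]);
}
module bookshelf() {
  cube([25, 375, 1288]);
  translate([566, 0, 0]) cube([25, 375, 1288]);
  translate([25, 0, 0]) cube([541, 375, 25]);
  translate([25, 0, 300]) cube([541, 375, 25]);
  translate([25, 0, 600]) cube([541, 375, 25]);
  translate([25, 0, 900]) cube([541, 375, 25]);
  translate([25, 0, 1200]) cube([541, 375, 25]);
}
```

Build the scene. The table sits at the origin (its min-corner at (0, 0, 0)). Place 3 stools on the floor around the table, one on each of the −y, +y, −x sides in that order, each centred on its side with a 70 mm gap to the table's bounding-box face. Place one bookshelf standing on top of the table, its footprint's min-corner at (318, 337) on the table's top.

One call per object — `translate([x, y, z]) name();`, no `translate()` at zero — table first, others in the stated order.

table();
translate([445, -359, 0]) stool();
translate([445, 1063, 0]) stool();
translate([-329, 352, 0]) stool();
translate([318, 337, 749]) bookshelf();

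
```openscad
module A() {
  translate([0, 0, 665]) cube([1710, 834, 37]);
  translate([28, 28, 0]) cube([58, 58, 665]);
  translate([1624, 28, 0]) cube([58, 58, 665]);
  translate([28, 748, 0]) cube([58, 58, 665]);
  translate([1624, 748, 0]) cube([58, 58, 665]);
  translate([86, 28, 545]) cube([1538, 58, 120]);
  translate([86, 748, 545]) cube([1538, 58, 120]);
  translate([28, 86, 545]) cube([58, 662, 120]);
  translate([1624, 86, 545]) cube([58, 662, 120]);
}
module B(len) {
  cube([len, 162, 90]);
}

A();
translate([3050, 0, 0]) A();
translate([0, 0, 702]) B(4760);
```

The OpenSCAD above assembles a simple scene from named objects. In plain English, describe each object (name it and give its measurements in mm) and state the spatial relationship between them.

A is a table with a 1710×834 mm rectangular top, 37 mm thick, top surface at z = 702 mm, supported by four 58×58 mm square legs, each inset 28 mm from the nearest pair of top edges, running from the floor. Four apron rails, 58 mm thick and 120 mm tall, run between adjacent legs with their top edges flush with the underside of the top and their outer faces flush with the legs' outer faces.

B is a rectangular beam 4760 mm long (x), 162 mm deep (y), 90 mm thick (z).

The beam spans the tops of two tables placed 1340 mm apart, resting at z = 702 mm.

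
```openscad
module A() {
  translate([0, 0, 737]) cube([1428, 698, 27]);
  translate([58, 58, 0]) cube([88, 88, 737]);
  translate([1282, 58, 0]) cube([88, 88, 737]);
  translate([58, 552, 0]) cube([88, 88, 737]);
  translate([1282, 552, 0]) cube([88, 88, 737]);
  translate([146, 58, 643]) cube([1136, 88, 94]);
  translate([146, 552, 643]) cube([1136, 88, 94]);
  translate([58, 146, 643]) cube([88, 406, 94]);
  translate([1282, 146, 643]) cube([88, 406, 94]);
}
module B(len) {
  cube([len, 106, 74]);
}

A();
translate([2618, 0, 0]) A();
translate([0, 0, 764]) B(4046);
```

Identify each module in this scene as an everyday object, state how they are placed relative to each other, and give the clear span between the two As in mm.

Second table starts at x = 2618; first ends at x = 1428; clear span = 2618 − 1428 = 1190 mm.

A is a table. B is a beam. A beam spans the tops of two tables. The clear span between the two tables is 1190 mm.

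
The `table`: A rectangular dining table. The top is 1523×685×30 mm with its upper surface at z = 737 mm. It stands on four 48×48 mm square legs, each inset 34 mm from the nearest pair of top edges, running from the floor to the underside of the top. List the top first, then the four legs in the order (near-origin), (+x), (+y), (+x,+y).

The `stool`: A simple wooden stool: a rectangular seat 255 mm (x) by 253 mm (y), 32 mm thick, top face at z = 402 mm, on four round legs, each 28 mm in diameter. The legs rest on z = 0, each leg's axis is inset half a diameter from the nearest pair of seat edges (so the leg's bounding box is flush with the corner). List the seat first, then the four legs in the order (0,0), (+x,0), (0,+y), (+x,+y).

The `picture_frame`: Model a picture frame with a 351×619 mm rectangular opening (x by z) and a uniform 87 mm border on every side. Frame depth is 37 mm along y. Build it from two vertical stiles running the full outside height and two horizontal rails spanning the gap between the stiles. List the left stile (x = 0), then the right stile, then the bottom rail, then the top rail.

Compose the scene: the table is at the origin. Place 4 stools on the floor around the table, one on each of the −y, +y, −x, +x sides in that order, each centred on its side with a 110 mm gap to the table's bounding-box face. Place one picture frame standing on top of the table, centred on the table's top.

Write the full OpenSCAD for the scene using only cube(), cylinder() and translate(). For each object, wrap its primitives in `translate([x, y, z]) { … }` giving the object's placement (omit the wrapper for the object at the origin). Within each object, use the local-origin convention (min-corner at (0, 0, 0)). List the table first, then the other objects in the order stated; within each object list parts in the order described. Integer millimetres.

translate([0, 0, 707]) cube([1523, 685, 30]);
translate([34, 34, 0]) cube([48, 48, 707]);
translate([1441, 34, 0]) cube([48, 48, 707]);
translate([34, 603, 0]) cube([48, 48, 707]);
translate([1441, 603, 0]) cube([48, 48, 707]);
translate([634, -363, 0]) {
  translate([0, 0, 370]) cube([255, 253, 32]);
  translate([14, 14, 0]) cylinder(h = 370, r = 14);
  translate([241, 14, 0]) cylinder(h = 370, r = 14);
  translate([14, 239, 0]) cylinder(h = 370, r = 14);
  translate([241, 239, 0]) cylinder(h = 370, r = 14);
}
translate([634, 795, 0]) {
  translate([0, 0, 370]) cube([255, 253, 32]);
  translate([14, 14, 0]) cylinder(h = 370, r = 14);
  translate([241, 14, 0]) cylinder(h = 370, r = 14);
  translate([14, 239, 0]) cylinder(h = 370, r = 14);
  translate([241, 239, 0]) cylinder(h = 370, r = 14);
}
translate([-365, 216, 0]) {
  translate([0, 0, 370]) cube([255, 253, 32]);
  translate([14, 14, 0]) cylinder(h = 370, r = 14);
  translate([241, 14, 0]) cylinder(h = 370, r = 14);
  translate([14, 239, 0]) cylinder(h = 370, r = 14);
  translate([241, 239, 0]) cylinder(h = 370, r = 14);
}
translate([1633, 216, 0]) {
  translate([0, 0, 370]) cube([255, 253, 32]);
  translate([14, 14, 0]) cylinder(h = 370, r = 14);
  translate([241, 14, 0]) cylinder(h = 370, r = 14);
  translate([14, 239, 0]) cylinder(h = 370, r = 14);
  translate([241, 239, 0]) cylinder(h = 370, r = 14);
}
translate([499, 324, 737]) {
  cube([87, 37, 793]);
  translate([438, 0, 0]) cube([87, 37, 793]);
  translate([87, 0, 0]) cube([351, 37, 87]);
  translate([87, 0, 706]) cube([351, 37, 87]);
}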